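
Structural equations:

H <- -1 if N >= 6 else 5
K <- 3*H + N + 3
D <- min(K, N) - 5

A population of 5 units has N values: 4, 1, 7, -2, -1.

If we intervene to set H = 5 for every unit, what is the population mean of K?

The intervention sets H=5 in all 5 units regardless of N. Recomputing K per unit gives 22, 19, 25, 16, 17; average 19.8.

19.8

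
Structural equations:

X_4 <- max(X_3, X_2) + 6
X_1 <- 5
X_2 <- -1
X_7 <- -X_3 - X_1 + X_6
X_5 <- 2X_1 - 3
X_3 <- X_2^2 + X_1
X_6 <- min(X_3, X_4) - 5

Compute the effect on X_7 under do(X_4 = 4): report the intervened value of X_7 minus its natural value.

-2

The intervention breaks the incoming arrows to X_4: X_4 <- max(X_3, X_2) + 6 no longer applies, and X_4 = 4.
X_3 = X_2^2 + X_1  [with X_2=-1, X_1=5]  = 6
X_6 = min(X_3, X_4) - 5  [with X_3=6, X_4=4]  = -1
X_7 = -X_3 - X_1 + X_6  [with X_3=6, X_1=5, X_6=-1]  = -12
Without intervention: X_3 = X_2^2 + X_1  [with X_2=-1, X_1=5]  = 6; X_4 = max(X_3, X_2) + 6  [with X_3=6, X_2=-1]  = 12; X_6 = min(X_3, X_4) - 5  [with X_3=6, X_4=12]  = 1; X_7 = -X_3 - X_1 + X_6  [with X_3=6, X_1=5, X_6=1]  = -10.
Change = -12 − (-10) = -2.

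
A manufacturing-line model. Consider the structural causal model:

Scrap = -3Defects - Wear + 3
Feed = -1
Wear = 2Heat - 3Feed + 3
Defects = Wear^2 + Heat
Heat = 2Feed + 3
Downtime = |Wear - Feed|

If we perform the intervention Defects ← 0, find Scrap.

Intervening sets Defects = 0 and removes its equation (Defects = Wear^2 + Heat).
Heat = 2Feed + 3  [with Feed=-1]  = 1
Wear = 2Heat - 3Feed + 3  [with Heat=1, Feed=-1]  = 8
Scrap = -3Defects - Wear + 3  [with Defects=0, Wear=8]  = -5

-5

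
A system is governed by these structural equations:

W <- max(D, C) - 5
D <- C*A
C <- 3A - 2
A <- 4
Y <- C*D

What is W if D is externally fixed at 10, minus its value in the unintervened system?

do(D=10) replaces the equation D <- C*A with the constant D = 10.
C = 3A - 2  [with A=4]  = 10
W = max(D, C) - 5  [with D=10, C=10]  = 5
Without intervention: C = 3A - 2  [with A=4]  = 10; D = C*A  [with C=10, A=4]  = 40; W = max(D, C) - 5  [with D=40, C=10]  = 35.
Change = 5 − 35 = -30.

-30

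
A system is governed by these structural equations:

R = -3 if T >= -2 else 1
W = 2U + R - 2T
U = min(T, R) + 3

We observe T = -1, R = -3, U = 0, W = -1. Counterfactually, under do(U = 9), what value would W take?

The intervention breaks the incoming arrows to U: U = min(T, R) + 3 no longer applies, and U = 9.
R = -3 if T >= -2 else 1  [with T=-1]  = -3
W = 2U + R - 2T  [with U=9, R=-3, T=-1]  = 17

17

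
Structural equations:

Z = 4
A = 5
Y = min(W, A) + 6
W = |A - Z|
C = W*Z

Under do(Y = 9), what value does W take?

1

do(Y=9) replaces the equation Y = min(W, A) + 6 with the constant Y = 9.
W is not downstream of the intervention, so its value is determined by the original equations.
W = |A - Z|  [with A=5, Z=4]  = 1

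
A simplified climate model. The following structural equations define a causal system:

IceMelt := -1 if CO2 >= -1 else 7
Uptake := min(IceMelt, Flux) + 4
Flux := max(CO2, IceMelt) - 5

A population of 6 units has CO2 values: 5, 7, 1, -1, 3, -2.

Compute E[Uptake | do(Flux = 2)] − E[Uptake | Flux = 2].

-1

Every unit gets Flux=2 under the intervention. Uptake values become 3, 3, 3, 3, 3, 6; E[Uptake|do(Flux=2)] = 3.5.
Conditioning on Flux=2 selects the 2 unit(s) with CO2 ∈ {7, -2}. Their Uptake values: 3, 6. Mean = 4.5.
Difference = 3.5 − 4.5 = -1.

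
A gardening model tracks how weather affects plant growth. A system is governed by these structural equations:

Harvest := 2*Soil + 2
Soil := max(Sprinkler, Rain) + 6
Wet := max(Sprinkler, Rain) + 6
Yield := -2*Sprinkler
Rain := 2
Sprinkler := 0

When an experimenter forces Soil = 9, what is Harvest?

The intervention breaks the incoming arrows to Soil: Soil := max(Sprinkler, Rain) + 6 no longer applies, and Soil = 9.
Harvest = 2*Soil + 2  [with Soil=9]  = 20

20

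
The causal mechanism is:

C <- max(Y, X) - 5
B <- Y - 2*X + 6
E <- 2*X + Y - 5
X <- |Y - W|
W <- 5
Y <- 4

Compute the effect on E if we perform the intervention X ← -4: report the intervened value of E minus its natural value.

-10

The intervention breaks the incoming arrows to X: X <- |Y - W| no longer applies, and X = -4.
E = 2*X + Y - 5  [with X=-4, Y=4]  = -9
Without intervention: X = |Y - W|  [with Y=4, W=5]  = 1; E = 2*X + Y - 5  [with X=1, Y=4]  = 1.
Change = -9 − 1 = -10.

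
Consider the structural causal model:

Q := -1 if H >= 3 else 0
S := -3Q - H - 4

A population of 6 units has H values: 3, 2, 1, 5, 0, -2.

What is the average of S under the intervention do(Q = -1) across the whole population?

-2.5

The intervention sets Q=-1 in all 6 units regardless of H. Recomputing S per unit gives -4, -3, -2, -6, -1, 1; average -2.5.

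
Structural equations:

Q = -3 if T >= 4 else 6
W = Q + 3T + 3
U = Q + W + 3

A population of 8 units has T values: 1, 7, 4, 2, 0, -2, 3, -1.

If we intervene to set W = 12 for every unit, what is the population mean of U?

18.75

do(W=12) breaks W's dependence on T. With W=12 fixed, U across the units is 21, 12, 12, 21, 21, 21, 21, 21, mean 18.75.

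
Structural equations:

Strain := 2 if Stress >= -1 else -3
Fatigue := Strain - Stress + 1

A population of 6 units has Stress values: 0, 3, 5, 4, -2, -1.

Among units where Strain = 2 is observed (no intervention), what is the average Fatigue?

0.8

Conditioning on Strain=2 selects the 5 unit(s) with Stress ∈ {0, 3, 5, 4, -1}. Their Fatigue values: 3, 0, -2, -1, 4. Mean = 0.8.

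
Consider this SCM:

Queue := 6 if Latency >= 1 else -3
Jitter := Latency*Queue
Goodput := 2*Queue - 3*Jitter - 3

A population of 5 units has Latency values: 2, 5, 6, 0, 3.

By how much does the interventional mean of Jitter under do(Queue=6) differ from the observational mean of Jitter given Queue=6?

-4.8

Every unit gets Queue=6 under the intervention. Jitter values become 12, 30, 36, 0, 18; E[Jitter|do(Queue=6)] = 19.2.
E[Jitter|Queue=6] averages over only the 4 units with Queue=6 (Latency = 2, 5, 6, 3): Jitter = 12, 30, 36, 18, mean 24.
Difference = 19.2 − 24 = -4.8.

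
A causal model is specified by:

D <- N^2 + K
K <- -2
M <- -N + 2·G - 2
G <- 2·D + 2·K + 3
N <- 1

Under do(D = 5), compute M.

15

do(D=5) replaces the equation D <- N^2 + K with the constant D = 5.
G = 2·D + 2·K + 3  [with D=5, K=-2]  = 9
M = -N + 2·G - 2  [with N=1, G=9]  = 15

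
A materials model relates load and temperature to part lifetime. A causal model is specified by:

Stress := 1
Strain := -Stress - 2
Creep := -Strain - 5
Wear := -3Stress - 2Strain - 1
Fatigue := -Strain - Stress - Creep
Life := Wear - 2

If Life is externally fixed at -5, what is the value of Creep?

do(Life=-5) replaces the equation Life := Wear - 2 with the constant Life = -5.
Creep is not downstream of the intervention, so its value is determined by the original equations.
Strain = -Stress - 2  [with Stress=1]  = -3
Creep = -Strain - 5  [with Strain=-3]  = -2

-2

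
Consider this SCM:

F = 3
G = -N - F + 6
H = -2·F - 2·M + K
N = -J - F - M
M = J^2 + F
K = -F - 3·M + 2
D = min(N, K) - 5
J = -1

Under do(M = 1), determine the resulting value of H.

-12

The intervention breaks the incoming arrows to M: M = J^2 + F no longer applies, and M = 1.
K = -F - 3·M + 2  [with F=3, M=1]  = -4
H = -2·F - 2·M + K  [with F=3, M=1, K=-4]  = -12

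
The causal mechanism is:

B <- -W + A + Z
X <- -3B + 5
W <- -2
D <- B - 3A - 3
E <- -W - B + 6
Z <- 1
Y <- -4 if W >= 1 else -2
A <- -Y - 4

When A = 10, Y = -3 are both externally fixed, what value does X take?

-34

The joint intervention fixes A = 10, Y = -3, removing each variable's own equation.
B = -W + A + Z  [with W=-2, A=10, Z=1]  = 13
X = -3B + 5  [with B=13]  = -34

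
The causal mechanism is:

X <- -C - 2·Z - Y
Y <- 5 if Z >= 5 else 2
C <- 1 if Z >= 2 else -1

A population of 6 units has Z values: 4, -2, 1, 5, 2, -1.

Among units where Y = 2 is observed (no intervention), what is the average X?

Conditioning on Y=2 selects the 5 unit(s) with Z ∈ {4, -2, 1, 2, -1}. Their X values: -11, 3, -3, -7, 1. Mean = -3.4.

-3.4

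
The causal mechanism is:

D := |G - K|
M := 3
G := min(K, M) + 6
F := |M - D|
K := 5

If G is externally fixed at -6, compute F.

do(G=-6) replaces the equation G := min(K, M) + 6 with the constant G = -6.
D = |G - K|  [with G=-6, K=5]  = 11
F = |M - D|  [with M=3, D=11]  = 8

8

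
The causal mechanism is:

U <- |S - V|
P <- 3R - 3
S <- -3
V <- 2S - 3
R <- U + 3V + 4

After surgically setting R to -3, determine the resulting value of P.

-12

Intervening sets R = -3 and removes its equation (R <- U + 3V + 4).
P = 3R - 3  [with R=-3]  = -12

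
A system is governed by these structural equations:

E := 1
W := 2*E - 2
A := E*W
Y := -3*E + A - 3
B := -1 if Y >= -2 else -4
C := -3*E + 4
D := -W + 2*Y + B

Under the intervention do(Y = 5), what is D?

9

The intervention breaks the incoming arrows to Y: Y := -3*E + A - 3 no longer applies, and Y = 5.
W = 2*E - 2  [with E=1]  = 0
B = -1 if Y >= -2 else -4  [with Y=5]  = -1
D = -W + 2*Y + B  [with W=0, Y=5, B=-1]  = 9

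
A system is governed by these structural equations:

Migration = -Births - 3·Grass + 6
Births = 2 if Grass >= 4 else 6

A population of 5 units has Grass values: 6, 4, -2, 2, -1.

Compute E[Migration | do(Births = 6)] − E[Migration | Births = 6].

do(Births=6) breaks Births's dependence on Grass. With Births=6 fixed, Migration across the units is -18, -12, 6, -6, 3, mean -5.4.
Conditioning on Births=6 selects the 3 unit(s) with Grass ∈ {-2, 2, -1}. Their Migration values: 6, -6, 3. Mean = 1.
Difference = -5.4 − 1 = -6.4.

-6.4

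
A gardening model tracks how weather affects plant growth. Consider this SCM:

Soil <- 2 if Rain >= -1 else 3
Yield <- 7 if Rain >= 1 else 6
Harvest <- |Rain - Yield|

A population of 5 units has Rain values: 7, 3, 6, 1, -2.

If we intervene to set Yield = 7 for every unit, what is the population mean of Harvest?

Under do(Yield=7), Yield's equation is replaced by Yield=7 for every unit. Per-unit Harvest: 0, 4, 1, 6, 9. Mean = 4.

4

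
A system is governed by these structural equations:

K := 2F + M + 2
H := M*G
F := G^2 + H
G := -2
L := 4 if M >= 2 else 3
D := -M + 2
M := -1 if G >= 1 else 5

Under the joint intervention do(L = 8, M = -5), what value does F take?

14

The joint intervention fixes L = 8, M = -5, removing each variable's own equation.
H = M*G  [with M=-5, G=-2]  = 10
F = G^2 + H  [with G=-2, H=10]  = 14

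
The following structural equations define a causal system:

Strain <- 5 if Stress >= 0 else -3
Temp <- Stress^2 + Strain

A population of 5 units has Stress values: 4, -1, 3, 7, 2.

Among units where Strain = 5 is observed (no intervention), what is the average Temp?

24.5

E[Temp|Strain=5] averages over only the 4 units with Strain=5 (Stress = 4, 3, 7, 2): Temp = 21, 14, 54, 9, mean 24.5.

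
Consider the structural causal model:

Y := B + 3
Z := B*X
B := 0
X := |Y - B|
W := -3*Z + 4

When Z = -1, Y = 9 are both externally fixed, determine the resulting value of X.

Setting Z = -1, Y = 9 by intervention discards those variables' equations.
X = |Y - B|  [with Y=9, B=0]  = 9

9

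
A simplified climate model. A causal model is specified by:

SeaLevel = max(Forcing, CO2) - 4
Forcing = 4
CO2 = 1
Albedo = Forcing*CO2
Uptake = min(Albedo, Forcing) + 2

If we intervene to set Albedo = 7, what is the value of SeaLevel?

The intervention breaks the incoming arrows to Albedo: Albedo = Forcing*CO2 no longer applies, and Albedo = 7.
SeaLevel is not downstream of the intervention, so its value is determined by the original equations.
SeaLevel = max(Forcing, CO2) - 4  [with Forcing=4, CO2=1]  = 0

0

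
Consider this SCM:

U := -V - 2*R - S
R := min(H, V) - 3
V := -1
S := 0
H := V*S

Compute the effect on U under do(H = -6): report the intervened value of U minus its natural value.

10

do(H=-6) replaces the equation H := V*S with the constant H = -6.
R = min(H, V) - 3  [with H=-6, V=-1]  = -9
U = -V - 2*R - S  [with V=-1, R=-9, S=0]  = 19
Without intervention: H = V*S  [with V=-1, S=0]  = 0; R = min(H, V) - 3  [with H=0, V=-1]  = -4; U = -V - 2*R - S  [with V=-1, R=-4, S=0]  = 9.
Change = 19 − 9 = 10.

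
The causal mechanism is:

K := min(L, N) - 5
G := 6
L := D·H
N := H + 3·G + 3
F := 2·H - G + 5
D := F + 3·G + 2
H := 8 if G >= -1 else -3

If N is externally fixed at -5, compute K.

Under do(N=-5), the mechanism N := H + 3·G + 3 is discarded; N is fixed at -5.
H = 8 if G >= -1 else -3  [with G=6]  = 8
F = 2·H - G + 5  [with H=8, G=6]  = 15
D = F + 3·G + 2  [with F=15, G=6]  = 35
L = D·H  [with D=35, H=8]  = 280
K = min(L, N) - 5  [with L=280, N=-5]  = -10

-10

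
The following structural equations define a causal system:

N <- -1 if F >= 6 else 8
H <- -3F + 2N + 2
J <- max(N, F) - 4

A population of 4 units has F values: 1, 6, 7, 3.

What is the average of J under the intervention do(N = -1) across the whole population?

The intervention sets N=-1 in all 4 units regardless of F. Recomputing J per unit gives -3, 2, 3, -1; average 0.25.

0.25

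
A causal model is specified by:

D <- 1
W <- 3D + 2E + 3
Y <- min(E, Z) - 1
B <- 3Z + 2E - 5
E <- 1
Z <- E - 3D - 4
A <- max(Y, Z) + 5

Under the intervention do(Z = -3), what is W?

The intervention breaks the incoming arrows to Z: Z <- E - 3D - 4 no longer applies, and Z = -3.
W is not downstream of the intervention, so its value is determined by the original equations.
W = 3D + 2E + 3  [with D=1, E=1]  = 8

8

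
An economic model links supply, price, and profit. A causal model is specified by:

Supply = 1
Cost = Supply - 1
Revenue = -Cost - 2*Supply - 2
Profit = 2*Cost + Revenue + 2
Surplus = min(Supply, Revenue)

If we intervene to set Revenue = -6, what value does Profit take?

-4

The intervention breaks the incoming arrows to Revenue: Revenue = -Cost - 2*Supply - 2 no longer applies, and Revenue = -6.
Cost = Supply - 1  [with Supply=1]  = 0
Profit = 2*Cost + Revenue + 2  [with Cost=0, Revenue=-6]  = -4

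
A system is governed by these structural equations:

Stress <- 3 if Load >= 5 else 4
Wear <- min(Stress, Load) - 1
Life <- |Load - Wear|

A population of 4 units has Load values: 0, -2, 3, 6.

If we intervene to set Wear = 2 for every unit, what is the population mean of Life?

do(Wear=2) breaks Wear's dependence on Load. With Wear=2 fixed, Life across the units is 2, 4, 1, 4, mean 2.75.

2.75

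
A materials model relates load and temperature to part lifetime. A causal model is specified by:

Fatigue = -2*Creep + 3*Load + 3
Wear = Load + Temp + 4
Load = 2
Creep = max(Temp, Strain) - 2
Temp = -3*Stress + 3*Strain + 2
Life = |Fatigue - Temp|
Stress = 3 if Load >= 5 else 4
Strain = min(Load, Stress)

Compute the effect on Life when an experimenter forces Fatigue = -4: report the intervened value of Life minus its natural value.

-13

do(Fatigue=-4) replaces the equation Fatigue = -2*Creep + 3*Load + 3 with the constant Fatigue = -4.
Stress = 3 if Load >= 5 else 4  [with Load=2]  = 4
Strain = min(Load, Stress)  [with Load=2, Stress=4]  = 2
Temp = -3*Stress + 3*Strain + 2  [with Stress=4, Strain=2]  = -4
Life = |Fatigue - Temp|  [with Fatigue=-4, Temp=-4]  = 0
Without intervention: Stress = 3 if Load >= 5 else 4  [with Load=2]  = 4; Strain = min(Load, Stress)  [with Load=2, Stress=4]  = 2; Temp = -3*Stress + 3*Strain + 2  [with Stress=4, Strain=2]  = -4; Creep = max(Temp, Strain) - 2  [with Temp=-4, Strain=2]  = 0; Fatigue = -2*Creep + 3*Load + 3  [with Creep=0, Load=2]  = 9; Life = |Fatigue - Temp|  [with Fatigue=9, Temp=-4]  = 13.
Change = 0 − 13 = -13.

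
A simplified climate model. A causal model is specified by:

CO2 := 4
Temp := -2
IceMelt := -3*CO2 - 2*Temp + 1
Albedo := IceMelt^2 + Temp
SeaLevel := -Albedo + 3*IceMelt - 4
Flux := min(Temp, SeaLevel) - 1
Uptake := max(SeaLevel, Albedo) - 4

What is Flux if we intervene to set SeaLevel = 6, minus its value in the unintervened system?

The intervention breaks the incoming arrows to SeaLevel: SeaLevel := -Albedo + 3*IceMelt - 4 no longer applies, and SeaLevel = 6.
Flux = min(Temp, SeaLevel) - 1  [with Temp=-2, SeaLevel=6]  = -3
Without intervention: IceMelt = -3*CO2 - 2*Temp + 1  [with CO2=4, Temp=-2]  = -7; Albedo = IceMelt^2 + Temp  [with IceMelt=-7, Temp=-2]  = 47; SeaLevel = -Albedo + 3*IceMelt - 4  [with Albedo=47, IceMelt=-7]  = -72; Flux = min(Temp, SeaLevel) - 1  [with Temp=-2, SeaLevel=-72]  = -73.
Change = -3 − (-73) = 70.

70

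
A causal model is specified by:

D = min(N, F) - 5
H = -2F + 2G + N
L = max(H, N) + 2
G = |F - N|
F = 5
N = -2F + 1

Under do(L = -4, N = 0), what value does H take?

The joint intervention fixes L = -4, N = 0, removing each variable's own equation.
G = |F - N|  [with F=5, N=0]  = 5
H = -2F + 2G + N  [with F=5, G=5, N=0]  = 0

0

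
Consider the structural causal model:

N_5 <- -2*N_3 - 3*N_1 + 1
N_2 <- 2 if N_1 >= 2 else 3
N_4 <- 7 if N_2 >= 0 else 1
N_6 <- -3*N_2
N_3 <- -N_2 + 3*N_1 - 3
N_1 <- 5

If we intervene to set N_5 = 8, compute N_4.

7

The intervention breaks the incoming arrows to N_5: N_5 <- -2*N_3 - 3*N_1 + 1 no longer applies, and N_5 = 8.
Since N_4 is not a descendant of the intervened variable, it is unaffected.
N_2 = 2 if N_1 >= 2 else 3  [with N_1=5]  = 2
N_4 = 7 if N_2 >= 0 else 1  [with N_2=2]  = 7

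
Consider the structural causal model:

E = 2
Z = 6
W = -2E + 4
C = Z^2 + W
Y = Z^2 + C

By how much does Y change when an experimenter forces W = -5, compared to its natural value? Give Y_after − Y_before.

-5

do(W=-5) replaces the equation W = -2E + 4 with the constant W = -5.
C = Z^2 + W  [with Z=6, W=-5]  = 31
Y = Z^2 + C  [with Z=6, C=31]  = 67
Without intervention: W = -2E + 4  [with E=2]  = 0; C = Z^2 + W  [with Z=6, W=0]  = 36; Y = Z^2 + C  [with Z=6, C=36]  = 72.
Change = 67 − 72 = -5.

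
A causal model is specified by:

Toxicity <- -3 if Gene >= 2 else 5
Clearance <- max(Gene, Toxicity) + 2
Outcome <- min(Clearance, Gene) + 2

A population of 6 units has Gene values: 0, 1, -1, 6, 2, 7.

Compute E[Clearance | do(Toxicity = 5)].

7.5

do(Toxicity=5) breaks Toxicity's dependence on Gene. With Toxicity=5 fixed, Clearance across the units is 7, 7, 7, 8, 7, 9, mean 7.5.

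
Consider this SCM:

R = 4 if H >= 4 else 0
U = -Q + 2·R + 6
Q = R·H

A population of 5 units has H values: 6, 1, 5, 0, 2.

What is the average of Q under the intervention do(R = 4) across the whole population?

Every unit gets R=4 under the intervention. Q values become 24, 4, 20, 0, 8; E[Q|do(R=4)] = 11.2.

11.2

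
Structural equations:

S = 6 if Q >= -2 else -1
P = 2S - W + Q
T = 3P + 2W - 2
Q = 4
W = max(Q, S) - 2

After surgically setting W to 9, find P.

The intervention breaks the incoming arrows to W: W = max(Q, S) - 2 no longer applies, and W = 9.
S = 6 if Q >= -2 else -1  [with Q=4]  = 6
P = 2S - W + Q  [with S=6, W=9, Q=4]  = 7

7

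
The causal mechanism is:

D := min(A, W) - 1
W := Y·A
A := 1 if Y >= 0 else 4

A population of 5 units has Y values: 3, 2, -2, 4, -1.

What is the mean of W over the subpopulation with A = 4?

-6

Observing A=4 restricts to units where A's equation naturally yields 4: Y ∈ {-2, -1}. In that subpopulation W = -8, -4, mean -6.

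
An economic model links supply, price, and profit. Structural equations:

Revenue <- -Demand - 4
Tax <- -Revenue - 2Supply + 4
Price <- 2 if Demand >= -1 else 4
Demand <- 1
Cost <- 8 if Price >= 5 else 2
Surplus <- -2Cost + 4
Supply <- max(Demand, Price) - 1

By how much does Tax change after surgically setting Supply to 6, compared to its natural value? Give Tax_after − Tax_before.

-10

The intervention breaks the incoming arrows to Supply: Supply <- max(Demand, Price) - 1 no longer applies, and Supply = 6.
Revenue = -Demand - 4  [with Demand=1]  = -5
Tax = -Revenue - 2Supply + 4  [with Revenue=-5, Supply=6]  = -3
Without intervention: Price = 2 if Demand >= -1 else 4  [with Demand=1]  = 2; Supply = max(Demand, Price) - 1  [with Demand=1, Price=2]  = 1; Revenue = -Demand - 4  [with Demand=1]  = -5; Tax = -Revenue - 2Supply + 4  [with Revenue=-5, Supply=1]  = 7.
Change = -3 − 7 = -10.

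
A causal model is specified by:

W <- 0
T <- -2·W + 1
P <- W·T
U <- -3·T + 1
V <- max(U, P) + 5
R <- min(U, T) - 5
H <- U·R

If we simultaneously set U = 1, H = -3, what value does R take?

The joint intervention fixes U = 1, H = -3, removing each variable's own equation.
T = -2·W + 1  [with W=0]  = 1
R = min(U, T) - 5  [with U=1, T=1]  = -4

-4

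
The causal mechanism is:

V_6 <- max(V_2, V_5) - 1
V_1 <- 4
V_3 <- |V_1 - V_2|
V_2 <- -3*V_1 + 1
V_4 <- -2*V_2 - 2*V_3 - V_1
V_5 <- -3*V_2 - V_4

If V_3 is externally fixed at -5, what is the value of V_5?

5

do(V_3=-5) replaces the equation V_3 <- |V_1 - V_2| with the constant V_3 = -5.
V_2 = -3*V_1 + 1  [with V_1=4]  = -11
V_4 = -2*V_2 - 2*V_3 - V_1  [with V_2=-11, V_3=-5, V_1=4]  = 28
V_5 = -3*V_2 - V_4  [with V_2=-11, V_4=28]  = 5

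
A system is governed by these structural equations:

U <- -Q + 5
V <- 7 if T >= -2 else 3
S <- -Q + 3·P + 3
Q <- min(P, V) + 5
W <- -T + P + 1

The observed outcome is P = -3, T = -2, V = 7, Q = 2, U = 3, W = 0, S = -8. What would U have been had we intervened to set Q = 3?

2

Intervening sets Q = 3 and removes its equation (Q <- min(P, V) + 5).
U = -Q + 5  [with Q=3]  = 2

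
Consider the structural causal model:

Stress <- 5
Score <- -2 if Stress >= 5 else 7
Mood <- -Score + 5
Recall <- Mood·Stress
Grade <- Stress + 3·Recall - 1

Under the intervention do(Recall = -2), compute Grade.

-2

Intervening sets Recall = -2 and removes its equation (Recall <- Mood·Stress).
Grade = Stress + 3·Recall - 1  [with Stress=5, Recall=-2]  = -2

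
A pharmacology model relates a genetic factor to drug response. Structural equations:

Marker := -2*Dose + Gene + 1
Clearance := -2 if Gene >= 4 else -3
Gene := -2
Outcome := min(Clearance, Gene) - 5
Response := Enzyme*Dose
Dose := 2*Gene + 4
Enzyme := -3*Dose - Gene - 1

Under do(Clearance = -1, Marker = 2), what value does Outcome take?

-7

Under do(Clearance = -1, Marker = 2), each intervened variable's structural equation is replaced by its fixed value.
Outcome = min(Clearance, Gene) - 5  [with Clearance=-1, Gene=-2]  = -7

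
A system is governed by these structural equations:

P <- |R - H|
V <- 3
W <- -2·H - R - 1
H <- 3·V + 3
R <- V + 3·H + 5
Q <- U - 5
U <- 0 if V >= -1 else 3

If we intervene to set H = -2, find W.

1

Under do(H=-2), the mechanism H <- 3·V + 3 is discarded; H is fixed at -2.
R = V + 3·H + 5  [with V=3, H=-2]  = 2
W = -2·H - R - 1  [with H=-2, R=2]  = 1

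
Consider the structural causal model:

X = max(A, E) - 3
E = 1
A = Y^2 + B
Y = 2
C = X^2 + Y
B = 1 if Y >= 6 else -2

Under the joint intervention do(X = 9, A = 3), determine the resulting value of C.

Setting X = 9, A = 3 by intervention discards those variables' equations.
C = X^2 + Y  [with X=9, Y=2]  = 83

83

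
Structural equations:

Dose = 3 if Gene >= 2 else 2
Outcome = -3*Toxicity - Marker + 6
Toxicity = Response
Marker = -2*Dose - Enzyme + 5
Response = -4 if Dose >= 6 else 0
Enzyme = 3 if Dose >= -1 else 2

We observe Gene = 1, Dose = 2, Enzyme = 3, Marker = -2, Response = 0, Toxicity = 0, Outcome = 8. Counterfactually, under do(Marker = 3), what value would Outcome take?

The intervention breaks the incoming arrows to Marker: Marker = -2*Dose - Enzyme + 5 no longer applies, and Marker = 3.
Dose = 3 if Gene >= 2 else 2  [with Gene=1]  = 2
Response = -4 if Dose >= 6 else 0  [with Dose=2]  = 0
Toxicity = Response  [with Response=0]  = 0
Outcome = -3*Toxicity - Marker + 6  [with Toxicity=0, Marker=3]  = 3

3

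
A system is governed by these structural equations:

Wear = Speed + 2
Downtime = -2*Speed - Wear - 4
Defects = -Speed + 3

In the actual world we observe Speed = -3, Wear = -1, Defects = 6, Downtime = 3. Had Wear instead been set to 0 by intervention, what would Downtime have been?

Under do(Wear=0), the mechanism Wear = Speed + 2 is discarded; Wear is fixed at 0.
Downtime = -2*Speed - Wear - 4  [with Speed=-3, Wear=0]  = 2

2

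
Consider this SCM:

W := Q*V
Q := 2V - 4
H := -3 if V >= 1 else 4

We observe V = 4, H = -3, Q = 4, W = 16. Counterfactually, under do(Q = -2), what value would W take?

The intervention breaks the incoming arrows to Q: Q := 2V - 4 no longer applies, and Q = -2.
W = Q*V  [with Q=-2, V=4]  = -8

-8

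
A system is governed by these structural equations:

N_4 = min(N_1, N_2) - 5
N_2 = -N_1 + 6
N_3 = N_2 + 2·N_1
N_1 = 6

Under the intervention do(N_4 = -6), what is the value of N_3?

12

Under do(N_4=-6), the mechanism N_4 = min(N_1, N_2) - 5 is discarded; N_4 is fixed at -6.
Since N_3 is not a descendant of the intervened variable, it is unaffected.
N_2 = -N_1 + 6  [with N_1=6]  = 0
N_3 = N_2 + 2·N_1  [with N_2=0, N_1=6]  = 12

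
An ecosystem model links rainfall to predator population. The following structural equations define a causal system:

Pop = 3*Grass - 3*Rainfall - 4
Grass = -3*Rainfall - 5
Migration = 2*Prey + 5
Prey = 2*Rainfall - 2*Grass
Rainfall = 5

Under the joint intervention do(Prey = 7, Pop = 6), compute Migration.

The joint intervention fixes Prey = 7, Pop = 6, removing each variable's own equation.
Migration = 2*Prey + 5  [with Prey=7]  = 19

19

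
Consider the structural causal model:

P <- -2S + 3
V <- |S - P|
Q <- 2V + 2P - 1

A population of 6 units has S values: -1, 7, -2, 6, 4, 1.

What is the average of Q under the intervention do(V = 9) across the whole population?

The intervention sets V=9 in all 6 units regardless of S. Recomputing Q per unit gives 27, -5, 31, -1, 7, 19; average 13.

13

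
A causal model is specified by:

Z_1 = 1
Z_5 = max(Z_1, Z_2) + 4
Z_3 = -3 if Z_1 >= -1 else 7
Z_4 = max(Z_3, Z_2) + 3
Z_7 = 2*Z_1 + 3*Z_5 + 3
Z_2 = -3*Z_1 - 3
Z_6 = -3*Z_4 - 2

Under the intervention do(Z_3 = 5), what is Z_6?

-26

The intervention breaks the incoming arrows to Z_3: Z_3 = -3 if Z_1 >= -1 else 7 no longer applies, and Z_3 = 5.
Z_2 = -3*Z_1 - 3  [with Z_1=1]  = -6
Z_4 = max(Z_3, Z_2) + 3  [with Z_3=5, Z_2=-6]  = 8
Z_6 = -3*Z_4 - 2  [with Z_4=8]  = -26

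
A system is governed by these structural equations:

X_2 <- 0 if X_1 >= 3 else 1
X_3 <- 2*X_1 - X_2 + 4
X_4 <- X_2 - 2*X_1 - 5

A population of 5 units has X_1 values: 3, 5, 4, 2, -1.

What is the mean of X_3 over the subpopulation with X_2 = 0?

Observing X_2=0 restricts to units where X_2's equation naturally yields 0: X_1 ∈ {3, 5, 4}. In that subpopulation X_3 = 10, 14, 12, mean 12.

12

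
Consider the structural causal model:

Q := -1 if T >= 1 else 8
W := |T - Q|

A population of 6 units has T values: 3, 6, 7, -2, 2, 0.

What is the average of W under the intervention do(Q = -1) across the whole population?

4

do(Q=-1) breaks Q's dependence on T. With Q=-1 fixed, W across the units is 4, 7, 8, 1, 3, 1, mean 4.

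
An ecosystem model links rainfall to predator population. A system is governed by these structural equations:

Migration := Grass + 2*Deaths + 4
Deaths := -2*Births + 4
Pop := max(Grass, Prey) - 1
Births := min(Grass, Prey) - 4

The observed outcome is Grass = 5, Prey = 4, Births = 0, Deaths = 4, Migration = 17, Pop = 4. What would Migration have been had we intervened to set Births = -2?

do(Births=-2) replaces the equation Births := min(Grass, Prey) - 4 with the constant Births = -2.
Deaths = -2*Births + 4  [with Births=-2]  = 8
Migration = Grass + 2*Deaths + 4  [with Grass=5, Deaths=8]  = 25

25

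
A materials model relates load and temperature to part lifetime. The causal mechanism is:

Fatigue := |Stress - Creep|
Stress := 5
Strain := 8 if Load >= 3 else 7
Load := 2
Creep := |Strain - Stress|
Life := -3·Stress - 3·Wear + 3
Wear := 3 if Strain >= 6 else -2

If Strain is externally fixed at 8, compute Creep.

The intervention breaks the incoming arrows to Strain: Strain := 8 if Load >= 3 else 7 no longer applies, and Strain = 8.
Creep = |Strain - Stress|  [with Strain=8, Stress=5]  = 3

3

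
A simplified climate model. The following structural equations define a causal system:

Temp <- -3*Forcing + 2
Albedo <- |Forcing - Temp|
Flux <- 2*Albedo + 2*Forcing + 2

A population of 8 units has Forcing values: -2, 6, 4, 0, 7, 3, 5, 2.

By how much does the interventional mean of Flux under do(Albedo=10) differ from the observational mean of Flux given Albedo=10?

Under do(Albedo=10), Albedo's equation is replaced by Albedo=10 for every unit. Per-unit Flux: 18, 34, 30, 22, 36, 28, 32, 26. Mean = 28.25.
Conditioning on Albedo=10 selects the 2 unit(s) with Forcing ∈ {-2, 3}. Their Flux values: 18, 28. Mean = 23.
Difference = 28.25 − 23 = 5.25.

5.25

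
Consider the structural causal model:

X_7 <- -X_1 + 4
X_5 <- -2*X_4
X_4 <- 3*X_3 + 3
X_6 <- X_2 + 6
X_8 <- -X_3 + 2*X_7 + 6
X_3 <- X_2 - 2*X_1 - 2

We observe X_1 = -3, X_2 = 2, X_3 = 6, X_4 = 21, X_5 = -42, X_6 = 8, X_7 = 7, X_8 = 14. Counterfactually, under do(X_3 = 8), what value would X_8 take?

The intervention breaks the incoming arrows to X_3: X_3 <- X_2 - 2*X_1 - 2 no longer applies, and X_3 = 8.
X_7 = -X_1 + 4  [with X_1=-3]  = 7
X_8 = -X_3 + 2*X_7 + 6  [with X_3=8, X_7=7]  = 12

12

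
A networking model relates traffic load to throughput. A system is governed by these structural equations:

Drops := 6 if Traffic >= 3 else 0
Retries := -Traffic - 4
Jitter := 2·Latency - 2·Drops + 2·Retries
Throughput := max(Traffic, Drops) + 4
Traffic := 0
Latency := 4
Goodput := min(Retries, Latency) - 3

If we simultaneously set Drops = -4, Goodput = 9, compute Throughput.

4

Under do(Drops = -4, Goodput = 9), each intervened variable's structural equation is replaced by its fixed value.
Throughput = max(Traffic, Drops) + 4  [with Traffic=0, Drops=-4]  = 4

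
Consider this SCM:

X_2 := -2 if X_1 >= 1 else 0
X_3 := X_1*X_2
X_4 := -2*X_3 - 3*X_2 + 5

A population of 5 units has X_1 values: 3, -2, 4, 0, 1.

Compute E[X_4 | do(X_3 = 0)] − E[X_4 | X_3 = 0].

do(X_3=0) breaks X_3's dependence on X_1. With X_3=0 fixed, X_4 across the units is 11, 5, 11, 5, 11, mean 8.6.
E[X_4|X_3=0] averages over only the 2 units with X_3=0 (X_1 = -2, 0): X_4 = 5, 5, mean 5.
Difference = 8.6 − 5 = 3.6.

3.6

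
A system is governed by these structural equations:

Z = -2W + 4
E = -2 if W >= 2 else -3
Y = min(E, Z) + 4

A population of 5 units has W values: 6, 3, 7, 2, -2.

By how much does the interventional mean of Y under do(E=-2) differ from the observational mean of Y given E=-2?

0.7

Under do(E=-2), E's equation is replaced by E=-2 for every unit. Per-unit Y: -4, 2, -6, 2, 2. Mean = -0.8.
Observing E=-2 restricts to units where E's equation naturally yields -2: W ∈ {6, 3, 7, 2}. In that subpopulation Y = -4, 2, -6, 2, mean -1.5.
Difference = -0.8 − (-1.5) = 0.7.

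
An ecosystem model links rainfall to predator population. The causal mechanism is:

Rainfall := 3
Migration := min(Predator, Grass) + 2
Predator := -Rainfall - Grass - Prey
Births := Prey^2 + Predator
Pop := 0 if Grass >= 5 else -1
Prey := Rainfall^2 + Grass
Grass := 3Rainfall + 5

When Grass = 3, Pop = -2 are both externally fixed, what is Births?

126

Setting Grass = 3, Pop = -2 by intervention discards those variables' equations.
Prey = Rainfall^2 + Grass  [with Rainfall=3, Grass=3]  = 12
Predator = -Rainfall - Grass - Prey  [with Rainfall=3, Grass=3, Prey=12]  = -18
Births = Prey^2 + Predator  [with Prey=12, Predator=-18]  = 126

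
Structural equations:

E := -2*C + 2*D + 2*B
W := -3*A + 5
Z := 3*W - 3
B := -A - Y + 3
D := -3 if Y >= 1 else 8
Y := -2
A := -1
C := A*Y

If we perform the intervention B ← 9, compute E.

do(B=9) replaces the equation B := -A - Y + 3 with the constant B = 9.
C = A*Y  [with A=-1, Y=-2]  = 2
D = -3 if Y >= 1 else 8  [with Y=-2]  = 8
E = -2*C + 2*D + 2*B  [with C=2, D=8, B=9]  = 30

30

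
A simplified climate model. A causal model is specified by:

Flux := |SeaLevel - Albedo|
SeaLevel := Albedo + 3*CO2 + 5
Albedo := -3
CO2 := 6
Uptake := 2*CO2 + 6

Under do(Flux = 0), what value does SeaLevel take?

20

Under do(Flux=0), the mechanism Flux := |SeaLevel - Albedo| is discarded; Flux is fixed at 0.
Since SeaLevel is not a descendant of the intervened variable, it is unaffected.
SeaLevel = Albedo + 3*CO2 + 5  [with Albedo=-3, CO2=6]  = 20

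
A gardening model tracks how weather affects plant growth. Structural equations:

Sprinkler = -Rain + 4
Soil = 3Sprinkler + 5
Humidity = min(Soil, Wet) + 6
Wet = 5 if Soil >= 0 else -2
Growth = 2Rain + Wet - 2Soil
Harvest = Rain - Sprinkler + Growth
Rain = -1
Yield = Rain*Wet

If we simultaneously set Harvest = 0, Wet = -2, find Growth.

-44

Setting Harvest = 0, Wet = -2 by intervention discards those variables' equations.
Sprinkler = -Rain + 4  [with Rain=-1]  = 5
Soil = 3Sprinkler + 5  [with Sprinkler=5]  = 20
Growth = 2Rain + Wet - 2Soil  [with Rain=-1, Wet=-2, Soil=20]  = -44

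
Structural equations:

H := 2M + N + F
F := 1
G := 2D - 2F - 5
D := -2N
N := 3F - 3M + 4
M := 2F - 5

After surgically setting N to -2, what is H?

do(N=-2) replaces the equation N := 3F - 3M + 4 with the constant N = -2.
M = 2F - 5  [with F=1]  = -3
H = 2M + N + F  [with M=-3, N=-2, F=1]  = -7

-7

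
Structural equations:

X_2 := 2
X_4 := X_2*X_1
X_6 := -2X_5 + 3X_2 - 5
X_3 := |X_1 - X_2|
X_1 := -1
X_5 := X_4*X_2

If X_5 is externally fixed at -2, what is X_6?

The intervention breaks the incoming arrows to X_5: X_5 := X_4*X_2 no longer applies, and X_5 = -2.
X_6 = -2X_5 + 3X_2 - 5  [with X_5=-2, X_2=2]  = 5

5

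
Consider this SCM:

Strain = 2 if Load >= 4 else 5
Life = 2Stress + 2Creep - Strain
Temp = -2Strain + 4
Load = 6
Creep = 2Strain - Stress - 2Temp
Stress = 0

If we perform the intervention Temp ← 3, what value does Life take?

Under do(Temp=3), the mechanism Temp = -2Strain + 4 is discarded; Temp is fixed at 3.
Strain = 2 if Load >= 4 else 5  [with Load=6]  = 2
Creep = 2Strain - Stress - 2Temp  [with Strain=2, Stress=0, Temp=3]  = -2
Life = 2Stress + 2Creep - Strain  [with Stress=0, Creep=-2, Strain=2]  = -6

-6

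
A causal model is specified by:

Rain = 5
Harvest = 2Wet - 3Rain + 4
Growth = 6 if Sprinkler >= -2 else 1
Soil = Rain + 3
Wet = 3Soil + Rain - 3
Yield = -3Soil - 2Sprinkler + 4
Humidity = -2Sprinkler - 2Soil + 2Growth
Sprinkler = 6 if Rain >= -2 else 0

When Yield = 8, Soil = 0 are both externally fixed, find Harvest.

Setting Yield = 8, Soil = 0 by intervention discards those variables' equations.
Wet = 3Soil + Rain - 3  [with Soil=0, Rain=5]  = 2
Harvest = 2Wet - 3Rain + 4  [with Wet=2, Rain=5]  = -7

-7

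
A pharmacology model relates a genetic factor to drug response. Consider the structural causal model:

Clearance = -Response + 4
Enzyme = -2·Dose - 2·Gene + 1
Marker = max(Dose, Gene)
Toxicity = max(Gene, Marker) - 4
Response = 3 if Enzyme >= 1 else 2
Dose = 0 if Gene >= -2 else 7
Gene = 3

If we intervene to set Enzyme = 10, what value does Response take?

3

do(Enzyme=10) replaces the equation Enzyme = -2·Dose - 2·Gene + 1 with the constant Enzyme = 10.
Response = 3 if Enzyme >= 1 else 2  [with Enzyme=10]  = 3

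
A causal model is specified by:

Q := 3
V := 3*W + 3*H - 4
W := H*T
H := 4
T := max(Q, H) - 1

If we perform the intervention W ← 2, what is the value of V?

Intervening sets W = 2 and removes its equation (W := H*T).
V = 3*W + 3*H - 4  [with W=2, H=4]  = 14

14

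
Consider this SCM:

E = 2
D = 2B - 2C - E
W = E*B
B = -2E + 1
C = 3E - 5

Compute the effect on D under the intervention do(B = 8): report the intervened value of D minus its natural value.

do(B=8) replaces the equation B = -2E + 1 with the constant B = 8.
C = 3E - 5  [with E=2]  = 1
D = 2B - 2C - E  [with B=8, C=1, E=2]  = 12
Without intervention: B = -2E + 1  [with E=2]  = -3; C = 3E - 5  [with E=2]  = 1; D = 2B - 2C - E  [with B=-3, C=1, E=2]  = -10.
Change = 12 − (-10) = 22.

22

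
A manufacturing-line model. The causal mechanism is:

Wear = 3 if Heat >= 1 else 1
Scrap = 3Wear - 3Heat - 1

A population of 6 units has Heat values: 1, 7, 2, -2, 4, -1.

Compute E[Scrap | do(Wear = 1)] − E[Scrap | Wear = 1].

-10

The intervention sets Wear=1 in all 6 units regardless of Heat. Recomputing Scrap per unit gives -1, -19, -4, 8, -10, 5; average -3.5.
Conditioning on Wear=1 selects the 2 unit(s) with Heat ∈ {-2, -1}. Their Scrap values: 8, 5. Mean = 6.5.
Difference = -3.5 − 6.5 = -10.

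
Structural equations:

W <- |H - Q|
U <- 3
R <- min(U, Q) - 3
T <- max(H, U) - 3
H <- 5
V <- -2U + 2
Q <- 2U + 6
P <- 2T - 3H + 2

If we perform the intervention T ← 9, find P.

5

The intervention breaks the incoming arrows to T: T <- max(H, U) - 3 no longer applies, and T = 9.
P = 2T - 3H + 2  [with T=9, H=5]  = 5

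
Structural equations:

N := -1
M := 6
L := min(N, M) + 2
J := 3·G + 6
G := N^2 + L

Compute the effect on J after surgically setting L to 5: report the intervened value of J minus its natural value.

do(L=5) replaces the equation L := min(N, M) + 2 with the constant L = 5.
G = N^2 + L  [with N=-1, L=5]  = 6
J = 3·G + 6  [with G=6]  = 24
Without intervention: L = min(N, M) + 2  [with N=-1, M=6]  = 1; G = N^2 + L  [with N=-1, L=1]  = 2; J = 3·G + 6  [with G=2]  = 12.
Change = 24 − 12 = 12.

12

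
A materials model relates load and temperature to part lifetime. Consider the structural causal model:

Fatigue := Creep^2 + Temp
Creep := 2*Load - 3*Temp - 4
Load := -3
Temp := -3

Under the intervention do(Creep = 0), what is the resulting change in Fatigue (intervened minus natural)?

The intervention breaks the incoming arrows to Creep: Creep := 2*Load - 3*Temp - 4 no longer applies, and Creep = 0.
Fatigue = Creep^2 + Temp  [with Creep=0, Temp=-3]  = -3
Without intervention: Creep = 2*Load - 3*Temp - 4  [with Load=-3, Temp=-3]  = -1; Fatigue = Creep^2 + Temp  [with Creep=-1, Temp=-3]  = -2.
Change = -3 − (-2) = -1.

-1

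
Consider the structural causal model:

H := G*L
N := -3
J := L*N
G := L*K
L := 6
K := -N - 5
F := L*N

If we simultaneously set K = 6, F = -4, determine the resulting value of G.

Setting K = 6, F = -4 by intervention discards those variables' equations.
G = L*K  [with L=6, K=6]  = 36

36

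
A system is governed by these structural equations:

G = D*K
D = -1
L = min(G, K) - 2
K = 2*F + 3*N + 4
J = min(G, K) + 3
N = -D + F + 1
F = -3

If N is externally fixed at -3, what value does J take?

-8

The intervention breaks the incoming arrows to N: N = -D + F + 1 no longer applies, and N = -3.
K = 2*F + 3*N + 4  [with F=-3, N=-3]  = -11
G = D*K  [with D=-1, K=-11]  = 11
J = min(G, K) + 3  [with G=11, K=-11]  = -8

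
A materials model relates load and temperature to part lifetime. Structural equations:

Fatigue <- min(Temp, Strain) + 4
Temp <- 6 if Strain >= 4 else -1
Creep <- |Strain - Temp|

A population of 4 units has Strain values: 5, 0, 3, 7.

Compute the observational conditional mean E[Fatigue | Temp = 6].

9.5

Conditioning on Temp=6 selects the 2 unit(s) with Strain ∈ {5, 7}. Their Fatigue values: 9, 10. Mean = 9.5.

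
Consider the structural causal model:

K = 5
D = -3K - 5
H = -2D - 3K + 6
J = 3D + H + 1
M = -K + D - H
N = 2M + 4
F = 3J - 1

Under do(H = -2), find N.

-42

The intervention breaks the incoming arrows to H: H = -2D - 3K + 6 no longer applies, and H = -2.
D = -3K - 5  [with K=5]  = -20
M = -K + D - H  [with K=5, D=-20, H=-2]  = -23
N = 2M + 4  [with M=-23]  = -42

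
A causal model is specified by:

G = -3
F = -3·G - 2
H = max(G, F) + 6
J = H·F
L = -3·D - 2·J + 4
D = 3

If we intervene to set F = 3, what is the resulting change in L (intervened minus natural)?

The intervention breaks the incoming arrows to F: F = -3·G - 2 no longer applies, and F = 3.
H = max(G, F) + 6  [with G=-3, F=3]  = 9
J = H·F  [with H=9, F=3]  = 27
L = -3·D - 2·J + 4  [with D=3, J=27]  = -59
Without intervention: F = -3·G - 2  [with G=-3]  = 7; H = max(G, F) + 6  [with G=-3, F=7]  = 13; J = H·F  [with H=13, F=7]  = 91; L = -3·D - 2·J + 4  [with D=3, J=91]  = -187.
Change = -59 − (-187) = 128.

128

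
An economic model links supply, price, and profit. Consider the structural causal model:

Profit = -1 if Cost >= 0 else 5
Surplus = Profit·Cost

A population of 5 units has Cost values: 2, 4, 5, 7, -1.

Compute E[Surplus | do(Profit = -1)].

-3.4

Every unit gets Profit=-1 under the intervention. Surplus values become -2, -4, -5, -7, 1; E[Surplus|do(Profit=-1)] = -3.4.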